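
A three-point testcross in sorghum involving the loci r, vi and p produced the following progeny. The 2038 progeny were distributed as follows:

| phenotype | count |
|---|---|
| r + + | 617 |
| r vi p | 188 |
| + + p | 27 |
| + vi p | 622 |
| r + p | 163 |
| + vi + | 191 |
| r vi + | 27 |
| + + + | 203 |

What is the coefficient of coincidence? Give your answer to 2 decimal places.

The two most frequent reciprocal classes, r + + and + vi p, are the parental types, so the F1 was r + + / + vi p.
The two rarest classes, r vi + and + + p, are the double crossovers. Comparing them with the parentals, only the vi allele has switched, so vi is the middle locus and the order is p – vi – r.
p–vi: (354 + 54)/2038 = 0.2002; vi–r: (391 + 54)/2038 = 0.2184.
Expected DCO frequency = 0.2002 × 0.2184 ≈ 0.04372; observed = 54/2038 ≈ 0.02650.
Coefficient of coincidence = 0.02650/0.04372 ≈ 0.61.

0.61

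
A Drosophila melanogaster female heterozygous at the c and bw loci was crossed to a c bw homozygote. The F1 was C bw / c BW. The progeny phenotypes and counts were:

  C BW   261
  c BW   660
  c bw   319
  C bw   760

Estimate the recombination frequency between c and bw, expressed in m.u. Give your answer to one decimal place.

The recombinant classes are C BW and c bw: 261 + 319 = 580.
Recombination frequency = 580/2000 = 0.2900 ≈ 29.0%, i.e. 29.0 m.u.

29.0 m.u.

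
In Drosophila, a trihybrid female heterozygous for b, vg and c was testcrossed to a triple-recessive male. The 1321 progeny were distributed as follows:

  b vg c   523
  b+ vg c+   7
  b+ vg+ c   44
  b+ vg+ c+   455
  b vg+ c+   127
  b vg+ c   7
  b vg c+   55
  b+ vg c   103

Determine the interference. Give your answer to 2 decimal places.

The two most frequent reciprocal classes, b+ vg+ c+ and b vg c, are the parental types, so the F1 was b+ vg+ c+ / b vg c.
The two rarest classes, b+ vg c+ and b vg+ c, are the double crossovers. Comparing them with the parentals, only the vg allele has switched, so vg is the middle locus and the order is b – vg – c.
b–vg: (230 + 14)/1321 = 0.1847; vg–c: (99 + 14)/1321 = 0.0855.
Expected DCO frequency = 0.1847 × 0.0855 ≈ 0.01579; observed = 14/1321 ≈ 0.01060.
Coefficient of coincidence = 0.01060/0.01579 ≈ 0.67; interference = 1 − 0.67 = 0.33.

0.33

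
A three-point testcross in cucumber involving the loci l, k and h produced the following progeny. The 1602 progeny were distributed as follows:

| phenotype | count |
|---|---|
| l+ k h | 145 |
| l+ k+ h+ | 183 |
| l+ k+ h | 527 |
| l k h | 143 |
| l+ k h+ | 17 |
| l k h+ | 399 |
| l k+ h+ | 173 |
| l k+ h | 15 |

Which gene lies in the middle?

The two most frequent reciprocal classes, l k h+ and l+ k+ h, are the parental types, so the F1 was l k h+ / l+ k+ h.
The two rarest classes, l+ k h+ and l k+ h, are the double crossovers. Comparing them with the parentals, only the l allele has switched, so l is the middle locus and the order is k – l – h.

l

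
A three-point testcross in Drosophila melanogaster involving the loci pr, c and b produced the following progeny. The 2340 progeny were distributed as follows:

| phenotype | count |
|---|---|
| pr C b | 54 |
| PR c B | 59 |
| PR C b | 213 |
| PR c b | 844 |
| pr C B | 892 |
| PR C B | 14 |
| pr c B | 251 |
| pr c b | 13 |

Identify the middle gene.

pr

The two most frequent reciprocal classes, PR c b and pr C B, are the parental types, so the F1 was PR c b / pr C B.
The two rarest classes, pr c b and PR C B, are the double crossovers. Comparing them with the parentals, only the pr allele has switched, so pr is the middle locus and the order is c – pr – b.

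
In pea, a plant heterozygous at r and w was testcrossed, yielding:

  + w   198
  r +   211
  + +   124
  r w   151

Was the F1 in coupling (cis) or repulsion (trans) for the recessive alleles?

The two most frequent classes are + w (198) and r + (211); these are the parental (non-recombinant) types.
So the F1 carried + w on one chromosome and r + on the other — the recessive alleles are on opposite chromosomes (trans / repulsion).

trans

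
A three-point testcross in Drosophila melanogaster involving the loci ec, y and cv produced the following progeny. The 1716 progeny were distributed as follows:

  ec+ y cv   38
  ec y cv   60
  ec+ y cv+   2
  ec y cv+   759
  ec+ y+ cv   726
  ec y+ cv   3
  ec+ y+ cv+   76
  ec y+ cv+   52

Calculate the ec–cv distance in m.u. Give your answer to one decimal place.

The two most frequent reciprocal classes, ec y cv+ and ec+ y+ cv, are the parental types, so the F1 was ec y cv+ / ec+ y+ cv.
The two rarest classes, ec+ y cv+ and ec y+ cv, are the double crossovers. Comparing them with the parentals, only the ec allele has switched, so ec is the middle locus and the order is cv – ec – y.
Crossovers in the cv–ec interval produce the single-crossover classes ec y cv and ec+ y+ cv+ (60 + 76 = 136) plus the double crossovers (5).
RF(cv–ec) = (136 + 5) / 1716 = 141/1716 = 0.0822 → 8.2 m.u.

8.2 m.u.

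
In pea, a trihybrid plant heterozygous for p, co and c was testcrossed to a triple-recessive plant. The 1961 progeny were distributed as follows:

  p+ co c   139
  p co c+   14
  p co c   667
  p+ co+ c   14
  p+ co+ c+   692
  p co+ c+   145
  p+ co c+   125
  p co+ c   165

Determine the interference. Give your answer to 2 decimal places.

The two most frequent reciprocal classes, p+ co+ c+ and p co c, are the parental types, so the F1 was p+ co+ c+ / p co c.
The two rarest classes, p+ co+ c and p co c+, are the double crossovers. Comparing them with the parentals, only the c allele has switched, so c is the middle locus and the order is p – c – co.
p–c: (284 + 28)/1961 = 0.1591; c–co: (290 + 28)/1961 = 0.1622.
Expected DCO frequency = 0.1591 × 0.1622 ≈ 0.02581; observed = 28/1961 ≈ 0.01428.
Coefficient of coincidence = 0.01428/0.02581 ≈ 0.55; interference = 1 − 0.55 = 0.45.

0.45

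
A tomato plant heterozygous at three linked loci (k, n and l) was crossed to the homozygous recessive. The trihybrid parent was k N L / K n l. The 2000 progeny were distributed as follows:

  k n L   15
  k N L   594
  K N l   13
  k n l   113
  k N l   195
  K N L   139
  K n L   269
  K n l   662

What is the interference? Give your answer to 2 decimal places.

The two rarest classes, k n L and K N l, are the double crossovers. Comparing them with the parentals, only the n allele has switched, so n is the middle locus and the order is k – n – l.
k–n: (252 + 28)/2000 = 0.1400; n–l: (464 + 28)/2000 = 0.2460.
Expected DCO frequency = 0.1400 × 0.2460 ≈ 0.03444; observed = 28/2000 ≈ 0.01400.
Coefficient of coincidence = 0.01400/0.03444 ≈ 0.41; interference = 1 − 0.41 = 0.59.

0.59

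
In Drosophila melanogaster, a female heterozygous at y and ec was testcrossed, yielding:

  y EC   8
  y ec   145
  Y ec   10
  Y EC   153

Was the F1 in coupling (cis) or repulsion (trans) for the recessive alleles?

The two most frequent classes are Y EC (153) and y ec (145); these are the parental (non-recombinant) types.
So the F1 carried Y EC on one chromosome and y ec on the other — the recessive alleles are on the same chromosome (cis / coupling).

cis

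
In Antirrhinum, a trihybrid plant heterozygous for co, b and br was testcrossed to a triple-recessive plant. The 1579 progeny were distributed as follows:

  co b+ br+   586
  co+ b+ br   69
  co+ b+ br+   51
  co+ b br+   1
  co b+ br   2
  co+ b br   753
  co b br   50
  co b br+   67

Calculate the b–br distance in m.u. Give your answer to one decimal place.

8.8 m.u.

The two most frequent reciprocal classes, co b+ br+ and co+ b br, are the parental types, so the F1 was co b+ br+ / co+ b br.
The two rarest classes, co b+ br and co+ b br+, are the double crossovers. Comparing them with the parentals, only the br allele has switched, so br is the middle locus and the order is co – br – b.
Crossovers in the br–b interval produce the single-crossover classes co b br+ and co+ b+ br (67 + 69 = 136) plus the double crossovers (3).
RF(br–b) = (136 + 3) / 1579 = 139/1579 = 0.0880 → 8.8 m.u.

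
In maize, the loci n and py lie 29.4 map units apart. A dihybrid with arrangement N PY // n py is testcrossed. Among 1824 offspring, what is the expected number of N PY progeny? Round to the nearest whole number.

644

A map distance of 29.4 map units corresponds to a recombination frequency of 0.294.
The F1 is N PY / n py, so N PY is a parental gamete class with expected frequency (1 − r)/2 = 0.706/2 = 0.3530.
Expected number = 0.3530 × 1824 = 643.87 ≈ 644.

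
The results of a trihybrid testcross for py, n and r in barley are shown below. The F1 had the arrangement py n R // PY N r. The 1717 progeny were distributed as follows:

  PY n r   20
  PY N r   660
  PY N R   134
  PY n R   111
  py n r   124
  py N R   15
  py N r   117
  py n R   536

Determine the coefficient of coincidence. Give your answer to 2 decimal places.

The two rarest classes, py N R and PY n r, are the double crossovers. Comparing them with the parentals, only the n allele has switched, so n is the middle locus and the order is py – n – r.
py–n: (228 + 35)/1717 = 0.1532; n–r: (258 + 35)/1717 = 0.1706.
Expected DCO frequency = 0.1532 × 0.1706 ≈ 0.02614; observed = 35/1717 ≈ 0.02038.
Coefficient of coincidence = 0.02038/0.02614 ≈ 0.78.

0.78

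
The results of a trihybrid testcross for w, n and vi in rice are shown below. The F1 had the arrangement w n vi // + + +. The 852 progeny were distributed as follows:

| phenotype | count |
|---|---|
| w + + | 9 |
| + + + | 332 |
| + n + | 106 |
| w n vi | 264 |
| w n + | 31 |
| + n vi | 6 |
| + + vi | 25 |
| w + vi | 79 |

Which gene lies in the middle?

w

The two rarest classes, + n vi and w + +, are the double crossovers. Comparing them with the parentals, only the w allele has switched, so w is the middle locus and the order is vi – w – n.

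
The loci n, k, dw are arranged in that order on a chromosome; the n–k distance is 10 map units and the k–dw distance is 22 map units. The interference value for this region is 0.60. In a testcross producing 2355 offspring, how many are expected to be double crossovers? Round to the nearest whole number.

Map distances give recombination frequencies of 0.100 and 0.220 for the two intervals.
With interference 0.60 (so coincidence = 0.40), expected double-crossover frequency = 0.100 × 0.220 × 0.40 = 0.00880.
Expected number = 0.00880 × 2355 = 20.72 ≈ 21.

21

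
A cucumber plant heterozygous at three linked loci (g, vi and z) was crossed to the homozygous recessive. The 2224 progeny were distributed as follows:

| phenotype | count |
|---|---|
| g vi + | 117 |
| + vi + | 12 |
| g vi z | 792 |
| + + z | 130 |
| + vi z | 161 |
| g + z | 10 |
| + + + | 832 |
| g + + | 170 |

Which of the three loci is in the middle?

vi

The two most frequent reciprocal classes, g vi z and + + +, are the parental types, so the F1 was g vi z / + + +.
The two rarest classes, g + z and + vi +, are the double crossovers. Comparing them with the parentals, only the vi allele has switched, so vi is the middle locus and the order is z – vi – g.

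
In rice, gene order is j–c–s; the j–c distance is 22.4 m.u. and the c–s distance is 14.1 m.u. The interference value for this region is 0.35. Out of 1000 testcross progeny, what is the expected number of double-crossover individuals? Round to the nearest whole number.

Map distances give recombination frequencies of 0.224 and 0.141 for the two intervals.
With interference 0.35 (so coincidence = 0.65), expected double-crossover frequency = 0.224 × 0.141 × 0.65 = 0.02053.
Expected number = 0.02053 × 1000 = 20.53 ≈ 21.

21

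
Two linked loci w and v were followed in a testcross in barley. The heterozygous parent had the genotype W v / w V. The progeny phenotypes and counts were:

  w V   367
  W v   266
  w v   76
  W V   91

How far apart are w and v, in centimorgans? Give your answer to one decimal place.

20.9 centimorgans

The recombinant classes are W V and w v: 91 + 76 = 167.
Recombination frequency = 167/800 = 0.2087 ≈ 20.9%, i.e. 20.9 centimorgans.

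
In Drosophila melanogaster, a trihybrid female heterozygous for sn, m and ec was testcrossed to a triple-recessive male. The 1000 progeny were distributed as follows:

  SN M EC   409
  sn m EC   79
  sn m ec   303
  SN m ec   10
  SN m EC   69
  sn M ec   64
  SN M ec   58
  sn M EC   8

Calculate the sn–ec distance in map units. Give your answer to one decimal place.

15.5 map units

The two most frequent reciprocal classes, SN M EC and sn m ec, are the parental types, so the F1 was SN M EC / sn m ec.
The two rarest classes, sn M EC and SN m ec, are the double crossovers. Comparing them with the parentals, only the sn allele has switched, so sn is the middle locus and the order is ec – sn – m.
Crossovers in the ec–sn interval produce the single-crossover classes SN M ec and sn m EC (58 + 79 = 137) plus the double crossovers (18).
RF(ec–sn) = (137 + 18) / 1000 = 155/1000 = 0.1550 → 15.5 map units.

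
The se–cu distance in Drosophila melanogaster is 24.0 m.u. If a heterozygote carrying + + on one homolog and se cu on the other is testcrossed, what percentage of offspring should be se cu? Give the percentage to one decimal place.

38.0%

A map distance of 24.0 m.u. corresponds to a recombination frequency of 0.240.
The F1 is + + / se cu, so se cu is a parental gamete class with expected frequency (1 − r)/2 = 0.760/2 = 0.3800.
That is 0.3800 = 38.0% of the progeny.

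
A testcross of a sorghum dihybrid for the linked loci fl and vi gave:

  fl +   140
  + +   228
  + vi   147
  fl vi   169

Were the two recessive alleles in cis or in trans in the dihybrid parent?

cis

The two most frequent classes are + + (228) and fl vi (169); these are the parental (non-recombinant) types.
So the F1 carried + + on one chromosome and fl vi on the other — the recessive alleles are on the same chromosome (cis / coupling).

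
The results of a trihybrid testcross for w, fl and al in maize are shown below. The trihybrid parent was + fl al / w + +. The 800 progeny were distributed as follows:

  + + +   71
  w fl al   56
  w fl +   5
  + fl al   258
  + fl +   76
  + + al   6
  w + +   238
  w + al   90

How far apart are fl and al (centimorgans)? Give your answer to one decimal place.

The two rarest classes, + + al and w fl +, are the double crossovers. Comparing them with the parentals, only the fl allele has switched, so fl is the middle locus and the order is al – fl – w.
Crossovers in the al–fl interval produce the single-crossover classes + fl + and w + al (76 + 90 = 166) plus the double crossovers (11).
RF(al–fl) = (166 + 11) / 800 = 177/800 = 0.2213 → 22.1 centimorgans.

22.1 centimorgans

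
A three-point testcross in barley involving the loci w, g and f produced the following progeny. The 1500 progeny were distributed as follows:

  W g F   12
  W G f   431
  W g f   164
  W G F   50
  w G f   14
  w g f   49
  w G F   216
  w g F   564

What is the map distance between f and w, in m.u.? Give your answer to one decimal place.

8.3 m.u.

The two most frequent reciprocal classes, w g F and W G f, are the parental types, so the F1 was w g F / W G f.
The two rarest classes, W g F and w G f, are the double crossovers. Comparing them with the parentals, only the w allele has switched, so w is the middle locus and the order is g – w – f.
Crossovers in the w–f interval produce the single-crossover classes w g f and W G F (49 + 50 = 99) plus the double crossovers (26).
RF(w–f) = (99 + 26) / 1500 = 125/1500 = 0.0833 → 8.3 m.u.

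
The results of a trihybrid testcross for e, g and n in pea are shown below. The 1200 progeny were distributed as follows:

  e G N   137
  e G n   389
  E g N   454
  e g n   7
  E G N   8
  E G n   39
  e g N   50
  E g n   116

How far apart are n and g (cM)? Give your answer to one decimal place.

The two most frequent reciprocal classes, E g N and e G n, are the parental types, so the F1 was E g N / e G n.
The two rarest classes, E G N and e g n, are the double crossovers. Comparing them with the parentals, only the g allele has switched, so g is the middle locus and the order is n – g – e.
Crossovers in the n–g interval produce the single-crossover classes E g n and e G N (116 + 137 = 253) plus the double crossovers (15).
RF(n–g) = (253 + 15) / 1200 = 268/1200 = 0.2233 → 22.3 cM.

22.3 cM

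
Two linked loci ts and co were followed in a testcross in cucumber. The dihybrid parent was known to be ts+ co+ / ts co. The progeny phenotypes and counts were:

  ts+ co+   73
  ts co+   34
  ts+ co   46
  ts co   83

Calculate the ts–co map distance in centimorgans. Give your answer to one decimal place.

The recombinant classes are ts+ co and ts co+: 46 + 34 = 80.
Recombination frequency = 80/236 = 0.3390 ≈ 33.9%, i.e. 33.9 centimorgans.

33.9 centimorgans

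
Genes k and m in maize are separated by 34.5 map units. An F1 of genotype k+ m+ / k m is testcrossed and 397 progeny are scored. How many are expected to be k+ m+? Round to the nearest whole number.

130

A map distance of 34.5 map units corresponds to a recombination frequency of 0.345.
The F1 is k+ m+ / k m, so k+ m+ is a parental gamete class with expected frequency (1 − r)/2 = 0.655/2 = 0.3275.
Expected number = 0.3275 × 397 = 130.02 ≈ 130.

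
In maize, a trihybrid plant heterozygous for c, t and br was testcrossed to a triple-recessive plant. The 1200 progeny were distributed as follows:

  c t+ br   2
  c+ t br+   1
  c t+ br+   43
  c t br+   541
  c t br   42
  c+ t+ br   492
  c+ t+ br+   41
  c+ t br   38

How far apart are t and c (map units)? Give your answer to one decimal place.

7.0 map units

The two most frequent reciprocal classes, c t br+ and c+ t+ br, are the parental types, so the F1 was c t br+ / c+ t+ br.
The two rarest classes, c+ t br+ and c t+ br, are the double crossovers. Comparing them with the parentals, only the c allele has switched, so c is the middle locus and the order is br – c – t.
Crossovers in the c–t interval produce the single-crossover classes c t+ br+ and c+ t br (43 + 38 = 81) plus the double crossovers (3).
RF(c–t) = (81 + 3) / 1200 = 84/1200 = 0.0700 → 7.0 map units.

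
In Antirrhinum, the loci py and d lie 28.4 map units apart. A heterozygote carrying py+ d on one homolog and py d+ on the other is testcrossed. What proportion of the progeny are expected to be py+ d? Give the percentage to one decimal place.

A map distance of 28.4 map units corresponds to a recombination frequency of 0.284.
The F1 is py+ d / py d+, so py+ d is a parental gamete class with expected frequency (1 − r)/2 = 0.716/2 = 0.3580.
That is 0.3580 = 35.8% of the progeny.

35.8%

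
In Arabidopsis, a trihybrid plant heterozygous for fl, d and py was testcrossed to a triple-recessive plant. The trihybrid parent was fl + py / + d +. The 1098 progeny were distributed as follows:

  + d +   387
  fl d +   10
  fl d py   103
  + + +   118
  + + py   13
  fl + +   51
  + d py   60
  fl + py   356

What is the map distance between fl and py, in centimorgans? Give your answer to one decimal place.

12.2 centimorgans

The two rarest classes, + + py and fl d +, are the double crossovers. Comparing them with the parentals, only the fl allele has switched, so fl is the middle locus and the order is d – fl – py.
Crossovers in the fl–py interval produce the single-crossover classes fl + + and + d py (51 + 60 = 111) plus the double crossovers (23).
RF(fl–py) = (111 + 23) / 1098 = 134/1098 = 0.1220 → 12.2 centimorgans.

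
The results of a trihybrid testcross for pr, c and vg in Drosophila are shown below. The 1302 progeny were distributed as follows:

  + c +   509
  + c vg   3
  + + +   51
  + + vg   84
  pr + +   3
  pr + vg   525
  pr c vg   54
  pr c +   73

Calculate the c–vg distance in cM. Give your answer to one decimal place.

The two most frequent reciprocal classes, pr + vg and + c +, are the parental types, so the F1 was pr + vg / + c +.
The two rarest classes, pr + + and + c vg, are the double crossovers. Comparing them with the parentals, only the vg allele has switched, so vg is the middle locus and the order is pr – vg – c.
Crossovers in the vg–c interval produce the single-crossover classes pr c vg and + + + (54 + 51 = 105) plus the double crossovers (6).
RF(vg–c) = (105 + 6) / 1302 = 111/1302 = 0.0853 → 8.5 cM.

8.5 cM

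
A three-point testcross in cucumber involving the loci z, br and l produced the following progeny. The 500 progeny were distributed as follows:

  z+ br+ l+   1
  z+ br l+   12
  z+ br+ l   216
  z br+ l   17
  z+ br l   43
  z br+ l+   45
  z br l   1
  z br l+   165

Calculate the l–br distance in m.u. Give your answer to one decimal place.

18.0 m.u.

The two most frequent reciprocal classes, z br l+ and z+ br+ l, are the parental types, so the F1 was z br l+ / z+ br+ l.
The two rarest classes, z br l and z+ br+ l+, are the double crossovers. Comparing them with the parentals, only the l allele has switched, so l is the middle locus and the order is br – l – z.
Crossovers in the br–l interval produce the single-crossover classes z br+ l+ and z+ br l (45 + 43 = 88) plus the double crossovers (2).
RF(br–l) = (88 + 2) / 500 = 90/500 = 0.1800 → 18.0 m.u.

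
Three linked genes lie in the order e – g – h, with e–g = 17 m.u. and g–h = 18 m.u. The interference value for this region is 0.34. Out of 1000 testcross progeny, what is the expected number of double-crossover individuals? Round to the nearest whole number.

Map distances give recombination frequencies of 0.170 and 0.180 for the two intervals.
With interference 0.34 (so coincidence = 0.66), expected double-crossover frequency = 0.170 × 0.180 × 0.66 = 0.02020.
Expected number = 0.02020 × 1000 = 20.20 ≈ 20.

20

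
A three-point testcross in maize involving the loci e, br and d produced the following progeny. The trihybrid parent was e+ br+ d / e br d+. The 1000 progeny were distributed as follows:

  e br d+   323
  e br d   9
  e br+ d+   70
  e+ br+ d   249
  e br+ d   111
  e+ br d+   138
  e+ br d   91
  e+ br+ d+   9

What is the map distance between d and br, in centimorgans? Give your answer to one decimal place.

The two rarest classes, e+ br+ d+ and e br d, are the double crossovers. Comparing them with the parentals, only the d allele has switched, so d is the middle locus and the order is e – d – br.
Crossovers in the d–br interval produce the single-crossover classes e+ br d and e br+ d+ (91 + 70 = 161) plus the double crossovers (18).
RF(d–br) = (161 + 18) / 1000 = 179/1000 = 0.1790 → 17.9 centimorgans.

17.9 centimorgans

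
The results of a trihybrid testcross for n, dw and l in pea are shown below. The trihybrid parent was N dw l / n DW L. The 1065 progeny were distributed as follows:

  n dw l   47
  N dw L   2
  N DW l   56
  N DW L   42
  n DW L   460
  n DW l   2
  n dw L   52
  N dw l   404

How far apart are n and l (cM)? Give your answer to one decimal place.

8.7 cM

The two rarest classes, N dw L and n DW l, are the double crossovers. Comparing them with the parentals, only the l allele has switched, so l is the middle locus and the order is n – l – dw.
Crossovers in the n–l interval produce the single-crossover classes n dw l and N DW L (47 + 42 = 89) plus the double crossovers (4).
RF(n–l) = (89 + 4) / 1065 = 93/1065 = 0.0873 → 8.7 cM.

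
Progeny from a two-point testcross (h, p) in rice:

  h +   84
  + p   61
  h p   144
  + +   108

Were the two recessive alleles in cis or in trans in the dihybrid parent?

cis

The two most frequent classes are + + (108) and h p (144); these are the parental (non-recombinant) types.
So the F1 carried + + on one chromosome and h p on the other — the recessive alleles are on the same chromosome (cis / coupling).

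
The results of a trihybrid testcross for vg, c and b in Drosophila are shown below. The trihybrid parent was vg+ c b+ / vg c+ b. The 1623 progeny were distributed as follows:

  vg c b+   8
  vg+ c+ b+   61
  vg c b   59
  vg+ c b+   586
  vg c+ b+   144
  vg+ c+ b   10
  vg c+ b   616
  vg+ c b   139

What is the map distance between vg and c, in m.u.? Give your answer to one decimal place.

The two rarest classes, vg c b+ and vg+ c+ b, are the double crossovers. Comparing them with the parentals, only the vg allele has switched, so vg is the middle locus and the order is c – vg – b.
Crossovers in the c–vg interval produce the single-crossover classes vg+ c+ b+ and vg c b (61 + 59 = 120) plus the double crossovers (18).
RF(c–vg) = (120 + 18) / 1623 = 138/1623 = 0.0850 → 8.5 m.u.

8.5 m.u.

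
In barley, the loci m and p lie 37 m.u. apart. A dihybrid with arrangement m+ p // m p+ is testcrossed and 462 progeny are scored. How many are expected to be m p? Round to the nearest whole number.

85

A map distance of 37 m.u. corresponds to a recombination frequency of 0.370.
The F1 is m+ p / m p+, so m p is a recombinant gamete class with expected frequency r/2 = 0.370/2 = 0.1850.
Expected number = 0.1850 × 462 = 85.47 ≈ 85.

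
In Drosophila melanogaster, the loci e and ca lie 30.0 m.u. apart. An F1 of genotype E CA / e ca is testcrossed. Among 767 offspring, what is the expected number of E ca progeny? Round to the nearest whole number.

115

A map distance of 30.0 m.u. corresponds to a recombination frequency of 0.300.
The F1 is E CA / e ca, so E ca is a recombinant gamete class with expected frequency r/2 = 0.300/2 = 0.1500.
Expected number = 0.1500 × 767 = 115.05 ≈ 115.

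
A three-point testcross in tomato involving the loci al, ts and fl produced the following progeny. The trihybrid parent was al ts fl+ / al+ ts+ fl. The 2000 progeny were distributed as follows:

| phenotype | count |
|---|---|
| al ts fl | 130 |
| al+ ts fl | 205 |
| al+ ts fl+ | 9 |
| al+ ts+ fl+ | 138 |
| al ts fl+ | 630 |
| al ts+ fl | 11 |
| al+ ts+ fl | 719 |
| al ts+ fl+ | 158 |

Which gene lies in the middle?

The two rarest classes, al+ ts fl+ and al ts+ fl, are the double crossovers. Comparing them with the parentals, only the al allele has switched, so al is the middle locus and the order is fl – al – ts.

al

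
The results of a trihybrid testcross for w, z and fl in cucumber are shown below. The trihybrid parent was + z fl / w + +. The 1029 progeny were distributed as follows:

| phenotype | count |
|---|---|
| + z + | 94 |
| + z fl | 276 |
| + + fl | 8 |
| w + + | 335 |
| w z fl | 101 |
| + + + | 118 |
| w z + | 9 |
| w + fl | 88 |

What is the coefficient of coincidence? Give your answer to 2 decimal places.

The two rarest classes, + + fl and w z +, are the double crossovers. Comparing them with the parentals, only the z allele has switched, so z is the middle locus and the order is w – z – fl.
w–z: (219 + 17)/1029 = 0.2293; z–fl: (182 + 17)/1029 = 0.1934.
Expected DCO frequency = 0.2293 × 0.1934 ≈ 0.04435; observed = 17/1029 ≈ 0.01652.
Coefficient of coincidence = 0.01652/0.04435 ≈ 0.37.

0.37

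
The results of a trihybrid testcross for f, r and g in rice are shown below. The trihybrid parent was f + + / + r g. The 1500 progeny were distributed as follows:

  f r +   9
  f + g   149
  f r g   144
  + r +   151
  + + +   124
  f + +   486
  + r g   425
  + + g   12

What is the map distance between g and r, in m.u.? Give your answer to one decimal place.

21.4 m.u.

The two rarest classes, f r + and + + g, are the double crossovers. Comparing them with the parentals, only the r allele has switched, so r is the middle locus and the order is g – r – f.
Crossovers in the g–r interval produce the single-crossover classes f + g and + r + (149 + 151 = 300) plus the double crossovers (21).
RF(g–r) = (300 + 21) / 1500 = 321/1500 = 0.2140 → 21.4 m.u.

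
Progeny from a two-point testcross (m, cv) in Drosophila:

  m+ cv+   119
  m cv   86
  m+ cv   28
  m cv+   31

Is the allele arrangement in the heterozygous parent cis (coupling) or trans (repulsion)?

The two most frequent classes are m+ cv+ (119) and m cv (86); these are the parental (non-recombinant) types.
So the F1 carried m+ cv+ on one chromosome and m cv on the other — the recessive alleles are on the same chromosome (cis / coupling).

cis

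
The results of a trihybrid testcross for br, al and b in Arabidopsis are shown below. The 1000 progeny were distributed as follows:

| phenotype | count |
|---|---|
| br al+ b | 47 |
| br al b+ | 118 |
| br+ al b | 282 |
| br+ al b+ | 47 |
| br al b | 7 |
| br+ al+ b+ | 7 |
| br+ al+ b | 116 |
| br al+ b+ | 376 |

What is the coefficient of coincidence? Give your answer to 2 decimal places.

0.52

The two most frequent reciprocal classes, br+ al b and br al+ b+, are the parental types, so the F1 was br+ al b / br al+ b+.
The two rarest classes, br al b and br+ al+ b+, are the double crossovers. Comparing them with the parentals, only the br allele has switched, so br is the middle locus and the order is al – br – b.
al–br: (234 + 14)/1000 = 0.2480; br–b: (94 + 14)/1000 = 0.1080.
Expected DCO frequency = 0.2480 × 0.1080 ≈ 0.02678; observed = 14/1000 ≈ 0.01400.
Coefficient of coincidence = 0.01400/0.02678 ≈ 0.52.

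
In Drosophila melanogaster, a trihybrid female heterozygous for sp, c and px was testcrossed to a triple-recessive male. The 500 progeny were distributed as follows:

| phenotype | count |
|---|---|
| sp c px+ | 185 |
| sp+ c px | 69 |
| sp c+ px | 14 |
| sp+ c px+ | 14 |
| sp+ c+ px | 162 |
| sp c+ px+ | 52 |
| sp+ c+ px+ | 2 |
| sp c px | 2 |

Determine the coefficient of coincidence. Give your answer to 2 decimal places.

The two most frequent reciprocal classes, sp c px+ and sp+ c+ px, are the parental types, so the F1 was sp c px+ / sp+ c+ px.
The two rarest classes, sp c px and sp+ c+ px+, are the double crossovers. Comparing them with the parentals, only the px allele has switched, so px is the middle locus and the order is sp – px – c.
sp–px: (28 + 4)/500 = 0.0640; px–c: (121 + 4)/500 = 0.2500.
Expected DCO frequency = 0.0640 × 0.2500 ≈ 0.01600; observed = 4/500 ≈ 0.00800.
Coefficient of coincidence = 0.00800/0.01600 ≈ 0.50.

0.50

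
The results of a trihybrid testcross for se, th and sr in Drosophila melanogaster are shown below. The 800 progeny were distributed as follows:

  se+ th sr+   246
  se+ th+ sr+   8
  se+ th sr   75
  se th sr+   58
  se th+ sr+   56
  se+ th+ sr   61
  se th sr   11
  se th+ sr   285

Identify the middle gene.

th

The two most frequent reciprocal classes, se th+ sr and se+ th sr+, are the parental types, so the F1 was se th+ sr / se+ th sr+.
The two rarest classes, se th sr and se+ th+ sr+, are the double crossovers. Comparing them with the parentals, only the th allele has switched, so th is the middle locus and the order is se – th – sr.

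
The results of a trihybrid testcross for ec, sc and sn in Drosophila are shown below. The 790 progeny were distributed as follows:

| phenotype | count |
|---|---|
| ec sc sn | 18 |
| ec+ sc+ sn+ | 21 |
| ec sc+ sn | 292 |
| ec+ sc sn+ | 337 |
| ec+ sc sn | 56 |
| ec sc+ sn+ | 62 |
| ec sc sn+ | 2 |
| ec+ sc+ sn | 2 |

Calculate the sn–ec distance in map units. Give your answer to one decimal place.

15.4 map units

The two most frequent reciprocal classes, ec sc+ sn and ec+ sc sn+, are the parental types, so the F1 was ec sc+ sn / ec+ sc sn+.
The two rarest classes, ec+ sc+ sn and ec sc sn+, are the double crossovers. Comparing them with the parentals, only the ec allele has switched, so ec is the middle locus and the order is sn – ec – sc.
Crossovers in the sn–ec interval produce the single-crossover classes ec sc+ sn+ and ec+ sc sn (62 + 56 = 118) plus the double crossovers (4).
RF(sn–ec) = (118 + 4) / 790 = 122/790 = 0.1544 → 15.4 map units.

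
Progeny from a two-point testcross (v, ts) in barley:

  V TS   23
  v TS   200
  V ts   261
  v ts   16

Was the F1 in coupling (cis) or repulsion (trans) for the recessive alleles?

The two most frequent classes are V ts (261) and v TS (200); these are the parental (non-recombinant) types.
So the F1 carried V ts on one chromosome and v TS on the other — the recessive alleles are on opposite chromosomes (trans / repulsion).

trans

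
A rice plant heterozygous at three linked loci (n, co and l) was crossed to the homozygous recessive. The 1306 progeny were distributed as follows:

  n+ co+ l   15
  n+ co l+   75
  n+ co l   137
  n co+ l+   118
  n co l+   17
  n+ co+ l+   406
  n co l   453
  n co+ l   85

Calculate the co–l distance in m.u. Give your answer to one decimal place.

The two most frequent reciprocal classes, n co l and n+ co+ l+, are the parental types, so the F1 was n co l / n+ co+ l+.
The two rarest classes, n co l+ and n+ co+ l, are the double crossovers. Comparing them with the parentals, only the l allele has switched, so l is the middle locus and the order is n – l – co.
Crossovers in the l–co interval produce the single-crossover classes n co+ l and n+ co l+ (85 + 75 = 160) plus the double crossovers (32).
RF(l–co) = (160 + 32) / 1306 = 192/1306 = 0.1470 → 14.7 m.u.

14.7 m.u.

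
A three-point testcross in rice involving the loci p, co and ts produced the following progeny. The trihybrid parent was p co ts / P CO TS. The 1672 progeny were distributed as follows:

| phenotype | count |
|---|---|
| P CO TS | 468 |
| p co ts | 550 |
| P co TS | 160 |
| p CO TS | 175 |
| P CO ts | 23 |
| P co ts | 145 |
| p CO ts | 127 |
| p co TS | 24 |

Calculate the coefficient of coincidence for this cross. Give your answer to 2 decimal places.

0.64

The two rarest classes, p co TS and P CO ts, are the double crossovers. Comparing them with the parentals, only the ts allele has switched, so ts is the middle locus and the order is p – ts – co.
p–ts: (320 + 47)/1672 = 0.2195; ts–co: (287 + 47)/1672 = 0.1998.
Expected DCO frequency = 0.2195 × 0.1998 ≈ 0.04386; observed = 47/1672 ≈ 0.02811.
Coefficient of coincidence = 0.02811/0.04386 ≈ 0.64.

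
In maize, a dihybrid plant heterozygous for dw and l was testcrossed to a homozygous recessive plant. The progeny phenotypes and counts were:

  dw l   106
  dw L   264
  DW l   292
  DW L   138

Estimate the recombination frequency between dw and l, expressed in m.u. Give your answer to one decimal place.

The two most frequent classes, DW l (292) and dw L (264), are the parental types, so the F1 was DW l / dw L.
The recombinant classes are DW L and dw l: 138 + 106 = 244.
Recombination frequency = 244/800 = 0.3050 ≈ 30.5%, i.e. 30.5 m.u.

30.5 m.u.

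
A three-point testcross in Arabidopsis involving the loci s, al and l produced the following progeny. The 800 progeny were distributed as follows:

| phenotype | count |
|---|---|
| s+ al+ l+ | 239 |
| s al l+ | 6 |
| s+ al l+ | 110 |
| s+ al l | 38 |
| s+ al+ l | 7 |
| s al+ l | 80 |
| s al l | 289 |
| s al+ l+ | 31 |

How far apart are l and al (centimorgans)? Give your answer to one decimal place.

The two most frequent reciprocal classes, s+ al+ l+ and s al l, are the parental types, so the F1 was s+ al+ l+ / s al l.
The two rarest classes, s+ al+ l and s al l+, are the double crossovers. Comparing them with the parentals, only the l allele has switched, so l is the middle locus and the order is s – l – al.
Crossovers in the l–al interval produce the single-crossover classes s+ al l+ and s al+ l (110 + 80 = 190) plus the double crossovers (13).
RF(l–al) = (190 + 13) / 800 = 203/800 = 0.2537 → 25.4 centimorgans.

25.4 centimorgans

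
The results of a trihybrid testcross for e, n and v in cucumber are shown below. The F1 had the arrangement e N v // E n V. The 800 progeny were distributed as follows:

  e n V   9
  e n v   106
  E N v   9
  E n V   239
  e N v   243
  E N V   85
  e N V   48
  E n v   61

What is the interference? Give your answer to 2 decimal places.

0.46

The two rarest classes, E N v and e n V, are the double crossovers. Comparing them with the parentals, only the e allele has switched, so e is the middle locus and the order is v – e – n.
v–e: (109 + 18)/800 = 0.1588; e–n: (191 + 18)/800 = 0.2612.
Expected DCO frequency = 0.1588 × 0.2612 ≈ 0.04148; observed = 18/800 ≈ 0.02250.
Coefficient of coincidence = 0.02250/0.04148 ≈ 0.54; interference = 1 − 0.54 = 0.46.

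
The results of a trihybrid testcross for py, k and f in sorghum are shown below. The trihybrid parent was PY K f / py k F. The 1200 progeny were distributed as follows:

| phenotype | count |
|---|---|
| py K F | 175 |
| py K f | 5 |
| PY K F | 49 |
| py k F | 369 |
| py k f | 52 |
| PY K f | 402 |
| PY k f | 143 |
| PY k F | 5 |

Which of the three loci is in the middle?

The two rarest classes, py K f and PY k F, are the double crossovers. Comparing them with the parentals, only the py allele has switched, so py is the middle locus and the order is k – py – f.

py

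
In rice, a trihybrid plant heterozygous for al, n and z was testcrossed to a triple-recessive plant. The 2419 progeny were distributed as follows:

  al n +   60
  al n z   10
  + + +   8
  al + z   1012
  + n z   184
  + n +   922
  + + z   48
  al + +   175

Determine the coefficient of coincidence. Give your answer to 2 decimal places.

0.92

The two most frequent reciprocal classes, al + z and + n +, are the parental types, so the F1 was al + z / + n +.
The two rarest classes, al n z and + + +, are the double crossovers. Comparing them with the parentals, only the n allele has switched, so n is the middle locus and the order is al – n – z.
al–n: (108 + 18)/2419 = 0.0521; n–z: (359 + 18)/2419 = 0.1558.
Expected DCO frequency = 0.0521 × 0.1558 ≈ 0.00812; observed = 18/2419 ≈ 0.00744.
Coefficient of coincidence = 0.00744/0.00812 ≈ 0.92.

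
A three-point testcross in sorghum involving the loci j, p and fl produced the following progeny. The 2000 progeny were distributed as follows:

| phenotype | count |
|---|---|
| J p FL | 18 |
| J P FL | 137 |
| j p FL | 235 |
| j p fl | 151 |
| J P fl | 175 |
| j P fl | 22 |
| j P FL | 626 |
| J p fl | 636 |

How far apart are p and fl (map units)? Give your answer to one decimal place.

22.5 map units

The two most frequent reciprocal classes, j P FL and J p fl, are the parental types, so the F1 was j P FL / J p fl.
The two rarest classes, j P fl and J p FL, are the double crossovers. Comparing them with the parentals, only the fl allele has switched, so fl is the middle locus and the order is j – fl – p.
Crossovers in the fl–p interval produce the single-crossover classes j p FL and J P fl (235 + 175 = 410) plus the double crossovers (40).
RF(fl–p) = (410 + 40) / 2000 = 450/2000 = 0.2250 → 22.5 map units.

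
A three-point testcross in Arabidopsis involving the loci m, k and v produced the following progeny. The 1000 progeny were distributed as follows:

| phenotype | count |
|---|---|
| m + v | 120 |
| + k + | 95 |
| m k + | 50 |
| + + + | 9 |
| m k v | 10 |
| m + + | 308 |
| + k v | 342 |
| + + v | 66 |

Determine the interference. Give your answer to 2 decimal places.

The two most frequent reciprocal classes, m + + and + k v, are the parental types, so the F1 was m + + / + k v.
The two rarest classes, + + + and m k v, are the double crossovers. Comparing them with the parentals, only the m allele has switched, so m is the middle locus and the order is k – m – v.
k–m: (116 + 19)/1000 = 0.1350; m–v: (215 + 19)/1000 = 0.2340.
Expected DCO frequency = 0.1350 × 0.2340 ≈ 0.03159; observed = 19/1000 ≈ 0.01900.
Coefficient of coincidence = 0.01900/0.03159 ≈ 0.60; interference = 1 − 0.60 = 0.40.

0.40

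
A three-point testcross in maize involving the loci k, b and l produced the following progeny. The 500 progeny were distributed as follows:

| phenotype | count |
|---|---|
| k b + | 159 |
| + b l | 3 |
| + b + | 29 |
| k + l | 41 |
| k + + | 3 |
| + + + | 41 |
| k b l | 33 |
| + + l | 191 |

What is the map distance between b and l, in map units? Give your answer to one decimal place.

The two most frequent reciprocal classes, k b + and + + l, are the parental types, so the F1 was k b + / + + l.
The two rarest classes, k + + and + b l, are the double crossovers. Comparing them with the parentals, only the b allele has switched, so b is the middle locus and the order is k – b – l.
Crossovers in the b–l interval produce the single-crossover classes k b l and + + + (33 + 41 = 74) plus the double crossovers (6).
RF(b–l) = (74 + 6) / 500 = 80/500 = 0.1600 → 16.0 map units.

16.0 map units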